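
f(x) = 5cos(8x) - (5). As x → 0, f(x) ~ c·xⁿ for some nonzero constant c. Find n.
2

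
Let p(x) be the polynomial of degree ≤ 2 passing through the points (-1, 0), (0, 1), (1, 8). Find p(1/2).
15/4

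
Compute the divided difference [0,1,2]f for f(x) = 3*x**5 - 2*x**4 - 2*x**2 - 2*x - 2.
29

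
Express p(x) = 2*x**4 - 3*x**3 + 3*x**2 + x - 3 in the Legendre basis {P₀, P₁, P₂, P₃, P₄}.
(-8/5)P₀ + (-4/5)P₁ + (22/7)P₂ + (-6/5)P₃ + (16/35)P₄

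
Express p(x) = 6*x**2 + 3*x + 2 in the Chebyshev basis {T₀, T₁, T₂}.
(5)T₀ + (3)T₁ + (3)T₂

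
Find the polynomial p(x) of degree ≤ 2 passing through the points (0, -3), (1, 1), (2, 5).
4*x - 3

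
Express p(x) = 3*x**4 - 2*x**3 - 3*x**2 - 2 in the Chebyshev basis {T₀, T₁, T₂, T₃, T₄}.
(-19/8)T₀ + (-3/2)T₁ + (-1/2)T₃ + (3/8)T₄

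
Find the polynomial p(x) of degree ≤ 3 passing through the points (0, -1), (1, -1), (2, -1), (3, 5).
x**3 - 3*x**2 + 2*x - 1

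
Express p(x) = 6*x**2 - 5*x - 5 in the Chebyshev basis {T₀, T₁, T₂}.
(-2)T₀ + (-5)T₁ + (3)T₂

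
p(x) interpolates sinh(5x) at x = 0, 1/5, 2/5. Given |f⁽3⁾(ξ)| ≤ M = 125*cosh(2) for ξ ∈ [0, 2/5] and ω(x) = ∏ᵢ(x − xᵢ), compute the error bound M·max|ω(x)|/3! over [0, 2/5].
sqrt(3)*cosh(2)/27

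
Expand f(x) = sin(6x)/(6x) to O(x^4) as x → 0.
1 - 6*x**2 + O(x**4)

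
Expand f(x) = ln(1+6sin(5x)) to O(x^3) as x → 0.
30*x - 450*x**2 + O(x**3)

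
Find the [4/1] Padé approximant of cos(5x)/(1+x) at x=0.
(625*x**4/24 - 25*x**2/2 + 1)/(x + 1)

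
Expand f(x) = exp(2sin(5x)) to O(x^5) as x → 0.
1 + 10*x + 50*x**2 + 125*x**3 + O(x**5)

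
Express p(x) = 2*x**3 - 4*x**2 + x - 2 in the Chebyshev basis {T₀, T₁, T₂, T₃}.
(-4)T₀ + (5/2)T₁ + (-2)T₂ + (1/2)T₃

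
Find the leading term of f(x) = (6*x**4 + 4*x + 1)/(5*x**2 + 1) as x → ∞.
6*x**2/5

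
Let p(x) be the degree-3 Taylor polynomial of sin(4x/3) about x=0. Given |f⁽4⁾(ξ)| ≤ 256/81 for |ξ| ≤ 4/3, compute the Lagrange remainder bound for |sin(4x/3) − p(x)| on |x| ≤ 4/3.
8192/19683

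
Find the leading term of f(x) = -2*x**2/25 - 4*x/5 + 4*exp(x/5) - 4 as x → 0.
2*x**3/375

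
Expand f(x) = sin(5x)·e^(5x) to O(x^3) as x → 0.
5*x + 25*x**2 + O(x**3)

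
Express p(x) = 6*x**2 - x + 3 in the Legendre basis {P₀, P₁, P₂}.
(5)P₀ - P₁ + (4)P₂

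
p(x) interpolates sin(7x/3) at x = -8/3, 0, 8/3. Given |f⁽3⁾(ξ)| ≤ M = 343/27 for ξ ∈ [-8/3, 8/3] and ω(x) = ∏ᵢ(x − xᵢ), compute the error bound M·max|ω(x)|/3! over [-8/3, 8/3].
175616*sqrt(3)/19683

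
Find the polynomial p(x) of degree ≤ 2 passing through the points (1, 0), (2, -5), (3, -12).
-x**2 - 2*x + 3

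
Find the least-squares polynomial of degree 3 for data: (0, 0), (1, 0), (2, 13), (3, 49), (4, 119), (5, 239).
-25/126 + (-683/756)x + (-89/252)x² + (109/54)x³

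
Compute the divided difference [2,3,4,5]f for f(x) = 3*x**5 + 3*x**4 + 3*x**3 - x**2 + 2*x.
420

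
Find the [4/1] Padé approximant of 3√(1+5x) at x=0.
(1125*x**4/128 - 75*x**3/8 + 135*x**2/8 + 18*x + 3)/(7*x/2 + 1)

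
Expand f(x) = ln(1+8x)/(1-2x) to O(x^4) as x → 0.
8*x - 16*x**2 + 416*x**3/3 + O(x**4)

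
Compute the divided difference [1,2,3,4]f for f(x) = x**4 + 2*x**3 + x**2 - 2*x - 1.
12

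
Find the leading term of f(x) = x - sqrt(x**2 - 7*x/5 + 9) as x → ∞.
7/10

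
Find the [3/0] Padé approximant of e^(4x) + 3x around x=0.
32*x**3/3 + 8*x**2 + 7*x + 1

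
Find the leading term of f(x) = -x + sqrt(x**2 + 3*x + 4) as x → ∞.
3/2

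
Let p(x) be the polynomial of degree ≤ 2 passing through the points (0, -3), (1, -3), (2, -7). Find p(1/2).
-5/2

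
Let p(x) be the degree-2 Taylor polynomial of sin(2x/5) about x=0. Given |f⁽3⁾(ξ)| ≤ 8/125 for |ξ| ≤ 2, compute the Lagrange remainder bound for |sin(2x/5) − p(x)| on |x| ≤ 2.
32/375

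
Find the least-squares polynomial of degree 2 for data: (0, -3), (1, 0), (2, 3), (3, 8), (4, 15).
-97/35 + (54/35)x + (5/7)x²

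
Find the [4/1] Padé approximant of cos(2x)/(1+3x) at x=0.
(2*x**4/3 - 2*x**2 + 1)/(3*x + 1)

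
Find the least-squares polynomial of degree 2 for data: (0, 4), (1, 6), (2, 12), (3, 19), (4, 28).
131/35 + (127/70)x + (15/14)x²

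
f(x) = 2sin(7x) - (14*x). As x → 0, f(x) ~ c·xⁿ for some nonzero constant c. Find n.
3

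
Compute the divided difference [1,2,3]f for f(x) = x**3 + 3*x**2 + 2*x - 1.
9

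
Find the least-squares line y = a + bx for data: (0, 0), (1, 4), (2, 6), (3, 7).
a = 4/5, b = 23/10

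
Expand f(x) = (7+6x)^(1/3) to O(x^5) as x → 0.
7**(1/3) + 2*7**(1/3)*x/7 - 4*7**(1/3)*x**2/49 + 40*7**(1/3)*x**3/1029 - 160*7**(1/3)*x**4/7203 + O(x**5)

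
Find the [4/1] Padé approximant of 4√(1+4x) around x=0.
(24*x**4/5 - 32*x**3/5 + 72*x**2/5 + 96*x/5 + 4)/(14*x/5 + 1)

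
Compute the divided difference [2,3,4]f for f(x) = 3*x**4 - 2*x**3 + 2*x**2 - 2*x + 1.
149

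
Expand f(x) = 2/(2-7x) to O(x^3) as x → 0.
1 + 7*x/2 + 49*x**2/4 + O(x**3)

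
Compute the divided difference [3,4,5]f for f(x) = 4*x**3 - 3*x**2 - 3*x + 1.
45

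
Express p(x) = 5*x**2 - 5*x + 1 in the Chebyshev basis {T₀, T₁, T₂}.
(7/2)T₀ + (-5)T₁ + (5/2)T₂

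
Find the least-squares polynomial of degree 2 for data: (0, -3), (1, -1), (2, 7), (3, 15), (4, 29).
-111/35 + (8/7)x + (12/7)x²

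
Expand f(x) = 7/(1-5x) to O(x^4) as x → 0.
7 + 35*x + 175*x**2 + 875*x**3 + O(x**4)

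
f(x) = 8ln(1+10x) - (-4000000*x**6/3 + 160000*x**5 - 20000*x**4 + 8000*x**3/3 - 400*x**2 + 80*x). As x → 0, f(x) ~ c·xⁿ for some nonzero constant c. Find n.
7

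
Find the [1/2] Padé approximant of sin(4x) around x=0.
4*x/(8*x**2/3 + 1)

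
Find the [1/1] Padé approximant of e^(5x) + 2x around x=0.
(73*x/14 + 1)/(1 - 25*x/14)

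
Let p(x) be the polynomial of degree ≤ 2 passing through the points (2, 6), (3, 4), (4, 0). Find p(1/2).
21/4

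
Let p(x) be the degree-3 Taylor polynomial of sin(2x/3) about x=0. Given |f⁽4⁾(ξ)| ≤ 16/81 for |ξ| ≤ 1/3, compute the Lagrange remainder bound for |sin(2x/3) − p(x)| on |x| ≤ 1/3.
2/19683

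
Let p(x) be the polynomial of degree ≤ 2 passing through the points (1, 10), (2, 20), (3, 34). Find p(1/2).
13/2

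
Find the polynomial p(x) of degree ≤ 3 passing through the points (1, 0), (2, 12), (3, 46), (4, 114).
2*x**3 - x**2 + x - 2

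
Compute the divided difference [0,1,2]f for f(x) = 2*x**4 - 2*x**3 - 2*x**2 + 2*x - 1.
6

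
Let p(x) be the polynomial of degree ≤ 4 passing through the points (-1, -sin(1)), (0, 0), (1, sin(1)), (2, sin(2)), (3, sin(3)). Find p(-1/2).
-105*sin(1)/128 - 5*sin(3)/128 + 7*sin(2)/32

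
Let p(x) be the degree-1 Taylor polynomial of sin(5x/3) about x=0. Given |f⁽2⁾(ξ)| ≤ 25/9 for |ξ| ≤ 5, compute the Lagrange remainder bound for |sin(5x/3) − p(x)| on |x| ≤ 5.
625/18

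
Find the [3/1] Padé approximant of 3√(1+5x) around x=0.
(-375*x**3/64 + 225*x**2/16 + 135*x/8 + 3)/(25*x/8 + 1)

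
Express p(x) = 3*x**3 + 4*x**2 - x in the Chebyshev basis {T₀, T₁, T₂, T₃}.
(2)T₀ + (5/4)T₁ + (2)T₂ + (3/4)T₃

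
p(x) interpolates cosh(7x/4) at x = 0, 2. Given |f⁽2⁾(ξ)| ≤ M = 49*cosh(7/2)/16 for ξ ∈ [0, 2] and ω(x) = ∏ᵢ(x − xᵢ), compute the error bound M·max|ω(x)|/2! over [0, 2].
49*cosh(7/2)/32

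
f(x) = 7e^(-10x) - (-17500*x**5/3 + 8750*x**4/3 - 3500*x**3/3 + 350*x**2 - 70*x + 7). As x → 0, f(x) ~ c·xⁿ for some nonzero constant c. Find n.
6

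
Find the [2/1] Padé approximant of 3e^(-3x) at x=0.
(9*x**2/2 - 6*x + 3)/(x + 1)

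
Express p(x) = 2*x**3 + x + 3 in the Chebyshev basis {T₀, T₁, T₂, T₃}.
(3)T₀ + (5/2)T₁ + (1/2)T₃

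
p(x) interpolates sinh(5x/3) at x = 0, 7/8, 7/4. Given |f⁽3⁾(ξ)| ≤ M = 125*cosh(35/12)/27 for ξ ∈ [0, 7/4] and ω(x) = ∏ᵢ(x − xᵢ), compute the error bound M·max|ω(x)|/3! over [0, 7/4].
42875*sqrt(3)*cosh(35/12)/373248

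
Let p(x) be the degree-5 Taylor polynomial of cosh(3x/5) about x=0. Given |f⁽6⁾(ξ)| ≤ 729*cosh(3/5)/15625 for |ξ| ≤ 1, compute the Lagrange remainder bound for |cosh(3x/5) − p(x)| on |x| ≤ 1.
81*cosh(3/5)/1250000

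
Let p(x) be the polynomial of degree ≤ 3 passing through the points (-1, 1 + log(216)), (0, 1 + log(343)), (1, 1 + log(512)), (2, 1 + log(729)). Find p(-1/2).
1 + log(147*2**(1/8)*3**(5/16)*7**(13/16)/4)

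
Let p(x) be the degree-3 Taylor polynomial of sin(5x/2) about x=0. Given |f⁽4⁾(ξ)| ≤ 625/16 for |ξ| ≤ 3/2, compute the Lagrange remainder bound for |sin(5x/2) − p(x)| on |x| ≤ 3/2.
16875/2048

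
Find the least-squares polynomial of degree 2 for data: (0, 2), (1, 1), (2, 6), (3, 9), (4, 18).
62/35 + (-8/7)x + (9/7)x²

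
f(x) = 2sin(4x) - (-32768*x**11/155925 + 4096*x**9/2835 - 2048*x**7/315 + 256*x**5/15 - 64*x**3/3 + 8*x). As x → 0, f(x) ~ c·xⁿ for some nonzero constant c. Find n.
13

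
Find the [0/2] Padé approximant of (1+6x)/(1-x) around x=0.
1/(42*x**2 - 7*x + 1)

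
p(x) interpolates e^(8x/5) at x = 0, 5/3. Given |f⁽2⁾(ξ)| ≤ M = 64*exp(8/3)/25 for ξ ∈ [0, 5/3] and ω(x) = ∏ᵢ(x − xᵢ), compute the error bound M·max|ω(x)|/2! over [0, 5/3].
8*exp(8/3)/9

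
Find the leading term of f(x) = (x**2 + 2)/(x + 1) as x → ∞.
x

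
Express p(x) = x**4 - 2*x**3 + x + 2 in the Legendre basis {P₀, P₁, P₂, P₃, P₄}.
(11/5)P₀ + (-1/5)P₁ + (4/7)P₂ + (-4/5)P₃ + (8/35)P₄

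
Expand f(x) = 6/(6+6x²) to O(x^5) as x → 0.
1 - x**2 + x**4 + O(x**5)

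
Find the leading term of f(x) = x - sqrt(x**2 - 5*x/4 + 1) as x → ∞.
5/8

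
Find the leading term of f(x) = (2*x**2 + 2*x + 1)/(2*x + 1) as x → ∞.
x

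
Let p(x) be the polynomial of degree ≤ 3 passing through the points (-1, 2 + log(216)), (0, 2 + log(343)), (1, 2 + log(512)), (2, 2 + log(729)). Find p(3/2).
2 + log(2304*2**(5/8)*21**(1/16)/7)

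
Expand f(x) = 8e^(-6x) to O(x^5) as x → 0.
8 - 48*x + 144*x**2 - 288*x**3 + 432*x**4 + O(x**5)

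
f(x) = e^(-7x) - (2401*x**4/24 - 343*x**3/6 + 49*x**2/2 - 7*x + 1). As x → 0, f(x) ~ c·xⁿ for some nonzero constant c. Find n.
5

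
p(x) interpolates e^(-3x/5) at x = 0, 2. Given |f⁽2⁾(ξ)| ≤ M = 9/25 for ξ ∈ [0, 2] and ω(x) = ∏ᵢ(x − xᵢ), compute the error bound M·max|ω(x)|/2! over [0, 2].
9/50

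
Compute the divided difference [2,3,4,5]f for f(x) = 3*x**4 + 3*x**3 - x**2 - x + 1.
45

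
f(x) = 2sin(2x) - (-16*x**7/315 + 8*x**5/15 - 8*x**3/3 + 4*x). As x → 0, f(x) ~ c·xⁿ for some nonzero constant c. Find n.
9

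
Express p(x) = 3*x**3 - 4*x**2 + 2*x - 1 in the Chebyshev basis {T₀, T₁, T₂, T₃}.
(-3)T₀ + (17/4)T₁ + (-2)T₂ + (3/4)T₃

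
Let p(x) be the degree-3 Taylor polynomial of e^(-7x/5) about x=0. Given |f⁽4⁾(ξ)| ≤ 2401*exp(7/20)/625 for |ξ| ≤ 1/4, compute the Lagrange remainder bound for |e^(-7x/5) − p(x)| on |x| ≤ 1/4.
2401*exp(7/20)/3840000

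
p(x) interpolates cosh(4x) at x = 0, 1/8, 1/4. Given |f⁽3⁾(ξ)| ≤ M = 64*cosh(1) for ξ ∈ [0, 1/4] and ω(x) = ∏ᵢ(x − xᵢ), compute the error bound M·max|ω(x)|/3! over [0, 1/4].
sqrt(3)*cosh(1)/216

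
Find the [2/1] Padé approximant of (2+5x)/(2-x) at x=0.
(5*x/2 + 1)/(1 - x/2)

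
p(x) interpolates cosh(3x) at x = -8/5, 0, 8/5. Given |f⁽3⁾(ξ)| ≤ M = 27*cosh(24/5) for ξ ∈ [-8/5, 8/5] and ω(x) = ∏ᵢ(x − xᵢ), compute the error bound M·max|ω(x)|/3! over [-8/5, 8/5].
512*sqrt(3)*cosh(24/5)/125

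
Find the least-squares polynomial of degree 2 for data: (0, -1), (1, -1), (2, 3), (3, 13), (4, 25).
-39/35 + (-69/35)x + (15/7)x²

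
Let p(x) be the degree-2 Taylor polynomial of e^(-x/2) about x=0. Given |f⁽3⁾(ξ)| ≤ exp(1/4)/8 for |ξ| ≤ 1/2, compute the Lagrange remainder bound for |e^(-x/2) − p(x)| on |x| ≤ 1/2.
exp(1/4)/384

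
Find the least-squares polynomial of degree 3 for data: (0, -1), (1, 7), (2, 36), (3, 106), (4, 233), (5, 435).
-19/21 + (43/18)x + (47/21)x² + (53/18)x³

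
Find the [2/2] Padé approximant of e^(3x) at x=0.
(3*x**2/4 + 3*x/2 + 1)/(3*x**2/4 - 3*x/2 + 1)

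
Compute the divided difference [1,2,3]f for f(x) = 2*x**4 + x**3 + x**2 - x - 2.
57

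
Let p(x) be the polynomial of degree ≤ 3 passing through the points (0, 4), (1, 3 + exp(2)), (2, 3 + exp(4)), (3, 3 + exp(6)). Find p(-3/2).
-35*exp(6)/16 - 189*exp(2)/16 + 153/16 + 135*exp(4)/16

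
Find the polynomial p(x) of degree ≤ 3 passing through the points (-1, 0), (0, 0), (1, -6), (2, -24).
-x**3 - 3*x**2 - 2*x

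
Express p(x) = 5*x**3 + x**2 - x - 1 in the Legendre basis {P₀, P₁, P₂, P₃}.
(-2/3)P₀ + (2)P₁ + (2/3)P₂ + (2)P₃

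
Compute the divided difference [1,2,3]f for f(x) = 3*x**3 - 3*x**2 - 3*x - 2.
15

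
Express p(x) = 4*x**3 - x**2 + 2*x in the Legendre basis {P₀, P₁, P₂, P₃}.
(-1/3)P₀ + (22/5)P₁ + (-2/3)P₂ + (8/5)P₃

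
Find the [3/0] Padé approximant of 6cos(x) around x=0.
6 - 3*x**2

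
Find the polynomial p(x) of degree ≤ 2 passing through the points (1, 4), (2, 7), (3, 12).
x**2 + 3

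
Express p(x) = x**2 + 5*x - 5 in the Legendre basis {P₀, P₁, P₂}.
(-14/3)P₀ + (5)P₁ + (2/3)P₂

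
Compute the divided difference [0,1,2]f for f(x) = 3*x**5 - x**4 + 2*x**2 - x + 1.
40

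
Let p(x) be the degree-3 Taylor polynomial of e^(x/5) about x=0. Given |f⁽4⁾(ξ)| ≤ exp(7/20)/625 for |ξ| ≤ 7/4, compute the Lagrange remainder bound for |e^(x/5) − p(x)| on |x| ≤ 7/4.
2401*exp(7/20)/3840000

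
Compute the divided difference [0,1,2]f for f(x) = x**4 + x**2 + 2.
8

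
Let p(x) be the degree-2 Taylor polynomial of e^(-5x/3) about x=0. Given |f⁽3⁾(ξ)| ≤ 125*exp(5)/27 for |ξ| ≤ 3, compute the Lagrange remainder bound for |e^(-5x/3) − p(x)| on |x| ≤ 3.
125*exp(5)/6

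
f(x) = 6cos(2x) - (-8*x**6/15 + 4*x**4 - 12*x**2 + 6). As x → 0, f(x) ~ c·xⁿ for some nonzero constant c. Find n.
8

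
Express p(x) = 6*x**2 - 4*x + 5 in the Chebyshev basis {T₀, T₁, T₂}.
(8)T₀ + (-4)T₁ + (3)T₂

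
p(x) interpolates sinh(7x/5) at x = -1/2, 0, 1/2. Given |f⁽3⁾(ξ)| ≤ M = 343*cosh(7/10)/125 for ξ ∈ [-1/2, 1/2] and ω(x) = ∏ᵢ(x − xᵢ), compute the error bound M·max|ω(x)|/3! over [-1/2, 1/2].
343*sqrt(3)*cosh(7/10)/27000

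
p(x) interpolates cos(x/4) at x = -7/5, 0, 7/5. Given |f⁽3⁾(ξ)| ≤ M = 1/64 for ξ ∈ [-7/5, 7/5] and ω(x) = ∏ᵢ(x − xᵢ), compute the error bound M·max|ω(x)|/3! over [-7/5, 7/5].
343*sqrt(3)/216000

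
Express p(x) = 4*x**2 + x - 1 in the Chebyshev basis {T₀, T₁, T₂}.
T₀ + T₁ + (2)T₂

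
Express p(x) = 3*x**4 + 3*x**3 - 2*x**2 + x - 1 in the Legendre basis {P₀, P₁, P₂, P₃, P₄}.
(-16/15)P₀ + (14/5)P₁ + (8/21)P₂ + (6/5)P₃ + (24/35)P₄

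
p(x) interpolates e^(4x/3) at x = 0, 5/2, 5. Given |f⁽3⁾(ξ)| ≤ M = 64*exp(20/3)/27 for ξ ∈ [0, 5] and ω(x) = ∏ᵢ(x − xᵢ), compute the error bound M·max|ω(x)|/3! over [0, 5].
1000*sqrt(3)*exp(20/3)/729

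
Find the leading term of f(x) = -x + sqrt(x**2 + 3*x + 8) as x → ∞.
3/2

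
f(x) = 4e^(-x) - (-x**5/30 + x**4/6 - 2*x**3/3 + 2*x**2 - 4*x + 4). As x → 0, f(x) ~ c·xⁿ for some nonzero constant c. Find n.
6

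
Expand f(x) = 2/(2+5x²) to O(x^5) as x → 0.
1 - 5*x**2/2 + 25*x**4/4 + O(x**5)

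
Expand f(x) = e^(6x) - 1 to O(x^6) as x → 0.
6*x + 18*x**2 + 36*x**3 + 54*x**4 + 324*x**5/5 + O(x**6)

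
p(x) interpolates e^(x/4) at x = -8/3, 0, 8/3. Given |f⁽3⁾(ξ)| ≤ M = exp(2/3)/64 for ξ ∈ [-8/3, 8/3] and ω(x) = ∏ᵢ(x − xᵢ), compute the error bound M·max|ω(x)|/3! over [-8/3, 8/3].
8*sqrt(3)*exp(2/3)/729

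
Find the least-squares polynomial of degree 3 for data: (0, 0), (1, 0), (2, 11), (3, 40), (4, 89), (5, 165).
5/126 + (-3449/756)x + (127/36)x² + (43/54)x³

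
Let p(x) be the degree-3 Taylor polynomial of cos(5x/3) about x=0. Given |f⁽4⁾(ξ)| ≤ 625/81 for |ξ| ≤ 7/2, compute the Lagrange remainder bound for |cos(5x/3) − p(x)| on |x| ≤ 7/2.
1500625/31104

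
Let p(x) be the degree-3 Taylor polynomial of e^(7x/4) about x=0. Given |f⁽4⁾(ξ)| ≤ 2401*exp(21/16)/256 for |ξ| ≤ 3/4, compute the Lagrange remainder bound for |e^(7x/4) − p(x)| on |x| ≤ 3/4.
64827*exp(21/16)/524288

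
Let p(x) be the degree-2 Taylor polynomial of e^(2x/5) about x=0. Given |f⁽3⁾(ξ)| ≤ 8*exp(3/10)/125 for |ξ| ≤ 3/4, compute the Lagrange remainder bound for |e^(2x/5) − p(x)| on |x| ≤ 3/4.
9*exp(3/10)/2000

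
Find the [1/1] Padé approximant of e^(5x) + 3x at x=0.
(103*x/16 + 1)/(1 - 25*x/16)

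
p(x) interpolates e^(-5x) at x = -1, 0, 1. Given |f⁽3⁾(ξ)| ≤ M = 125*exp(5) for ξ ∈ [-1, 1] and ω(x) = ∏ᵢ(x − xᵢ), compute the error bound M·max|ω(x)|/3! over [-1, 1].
125*sqrt(3)*exp(5)/27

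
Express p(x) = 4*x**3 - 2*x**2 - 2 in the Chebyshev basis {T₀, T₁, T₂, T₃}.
(-3)T₀ + (3)T₁ - T₂ + T₃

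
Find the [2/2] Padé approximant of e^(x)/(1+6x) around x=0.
(397*x**2/2316 + 259*x/386 + 1)/(-4571*x**2/2316 + 2189*x/386 + 1)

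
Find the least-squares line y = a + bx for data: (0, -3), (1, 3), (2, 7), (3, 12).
a = -13/5, b = 49/10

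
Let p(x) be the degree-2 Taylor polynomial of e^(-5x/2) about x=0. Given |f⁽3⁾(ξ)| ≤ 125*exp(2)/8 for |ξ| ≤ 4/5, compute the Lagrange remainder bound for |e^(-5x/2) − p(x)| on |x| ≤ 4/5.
4*exp(2)/3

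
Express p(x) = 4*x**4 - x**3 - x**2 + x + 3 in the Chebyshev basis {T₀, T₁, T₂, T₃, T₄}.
(4)T₀ + (1/4)T₁ + (3/2)T₂ + (-1/4)T₃ + (1/2)T₄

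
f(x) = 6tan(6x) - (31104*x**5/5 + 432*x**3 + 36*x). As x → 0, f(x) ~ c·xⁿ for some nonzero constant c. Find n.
7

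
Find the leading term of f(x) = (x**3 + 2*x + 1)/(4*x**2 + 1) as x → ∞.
x/4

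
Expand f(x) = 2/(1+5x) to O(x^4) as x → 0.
2 - 10*x + 50*x**2 - 250*x**3 + O(x**4)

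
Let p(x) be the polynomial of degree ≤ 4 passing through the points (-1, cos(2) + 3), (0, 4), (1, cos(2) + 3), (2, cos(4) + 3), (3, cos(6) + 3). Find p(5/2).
35*cos(4)/32 - 75*cos(2)/128 + 35*cos(6)/128 + 103/32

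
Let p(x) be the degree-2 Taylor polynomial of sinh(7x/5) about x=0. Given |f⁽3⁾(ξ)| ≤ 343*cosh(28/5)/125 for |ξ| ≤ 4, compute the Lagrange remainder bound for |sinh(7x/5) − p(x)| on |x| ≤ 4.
10976*cosh(28/5)/375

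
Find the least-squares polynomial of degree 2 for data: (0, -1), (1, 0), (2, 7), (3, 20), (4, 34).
-10/7 + (-1/7)x + (16/7)x²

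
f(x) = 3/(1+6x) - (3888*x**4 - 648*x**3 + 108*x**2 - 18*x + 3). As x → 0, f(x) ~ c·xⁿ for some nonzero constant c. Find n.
5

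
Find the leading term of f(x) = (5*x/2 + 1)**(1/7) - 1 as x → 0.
5*x/14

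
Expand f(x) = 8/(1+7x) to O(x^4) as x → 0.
8 - 56*x + 392*x**2 - 2744*x**3 + O(x**4)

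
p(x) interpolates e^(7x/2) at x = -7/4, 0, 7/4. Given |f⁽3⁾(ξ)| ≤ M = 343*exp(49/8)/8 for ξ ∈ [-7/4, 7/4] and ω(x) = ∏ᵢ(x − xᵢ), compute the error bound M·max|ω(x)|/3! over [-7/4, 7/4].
117649*sqrt(3)*exp(49/8)/13824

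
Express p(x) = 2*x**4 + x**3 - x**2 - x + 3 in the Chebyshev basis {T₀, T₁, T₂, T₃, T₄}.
(13/4)T₀ + (-1/4)T₁ + (1/2)T₂ + (1/4)T₃ + (1/4)T₄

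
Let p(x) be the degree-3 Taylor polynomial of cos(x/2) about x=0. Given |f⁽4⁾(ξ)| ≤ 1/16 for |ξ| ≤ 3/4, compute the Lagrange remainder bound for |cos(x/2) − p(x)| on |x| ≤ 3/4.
27/32768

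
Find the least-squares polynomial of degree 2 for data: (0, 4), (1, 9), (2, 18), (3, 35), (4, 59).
153/35 + (16/35)x + (23/7)x²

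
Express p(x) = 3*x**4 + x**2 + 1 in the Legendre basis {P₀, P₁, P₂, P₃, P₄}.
(29/15)P₀ + (50/21)P₂ + (24/35)P₄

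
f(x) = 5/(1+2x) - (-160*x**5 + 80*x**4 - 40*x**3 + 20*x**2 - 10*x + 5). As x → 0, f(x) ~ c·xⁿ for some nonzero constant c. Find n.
6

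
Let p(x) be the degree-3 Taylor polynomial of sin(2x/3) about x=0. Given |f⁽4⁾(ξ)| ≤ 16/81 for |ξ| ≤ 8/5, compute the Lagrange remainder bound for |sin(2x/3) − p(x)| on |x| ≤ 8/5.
8192/151875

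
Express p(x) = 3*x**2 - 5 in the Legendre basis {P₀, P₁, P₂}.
(-4)P₀ + (2)P₂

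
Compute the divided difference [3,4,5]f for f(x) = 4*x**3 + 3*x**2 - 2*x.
51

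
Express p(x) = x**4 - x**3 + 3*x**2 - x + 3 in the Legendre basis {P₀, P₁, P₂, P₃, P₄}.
(21/5)P₀ + (-8/5)P₁ + (18/7)P₂ + (-2/5)P₃ + (8/35)P₄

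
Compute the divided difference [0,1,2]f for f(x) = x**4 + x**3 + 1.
10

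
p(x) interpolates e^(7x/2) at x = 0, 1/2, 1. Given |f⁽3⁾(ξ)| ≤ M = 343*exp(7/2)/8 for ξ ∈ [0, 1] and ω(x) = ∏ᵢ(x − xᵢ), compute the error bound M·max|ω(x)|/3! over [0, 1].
343*sqrt(3)*exp(7/2)/1728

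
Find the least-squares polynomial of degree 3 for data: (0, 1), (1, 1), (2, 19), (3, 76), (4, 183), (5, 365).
20/21 + (-437/126)x + (11/21)x² + (53/18)x³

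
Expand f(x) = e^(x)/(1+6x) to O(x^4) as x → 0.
1 - 5*x + 61*x**2/2 - 1097*x**3/6 + O(x**4)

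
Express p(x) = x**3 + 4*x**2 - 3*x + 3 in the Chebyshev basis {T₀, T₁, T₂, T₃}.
(5)T₀ + (-9/4)T₁ + (2)T₂ + (1/4)T₃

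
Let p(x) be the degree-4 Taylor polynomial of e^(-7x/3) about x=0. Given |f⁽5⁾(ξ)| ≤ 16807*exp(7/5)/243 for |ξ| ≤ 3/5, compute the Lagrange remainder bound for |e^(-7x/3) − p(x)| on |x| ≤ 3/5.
16807*exp(7/5)/375000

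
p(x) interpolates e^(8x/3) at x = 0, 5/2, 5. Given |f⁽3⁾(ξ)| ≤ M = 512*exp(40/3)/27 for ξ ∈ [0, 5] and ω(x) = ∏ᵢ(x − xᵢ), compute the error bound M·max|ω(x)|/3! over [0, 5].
8000*sqrt(3)*exp(40/3)/729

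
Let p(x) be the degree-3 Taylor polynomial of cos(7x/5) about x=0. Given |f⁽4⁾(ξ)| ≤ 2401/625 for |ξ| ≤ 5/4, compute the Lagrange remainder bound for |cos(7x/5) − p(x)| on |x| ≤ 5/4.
2401/6144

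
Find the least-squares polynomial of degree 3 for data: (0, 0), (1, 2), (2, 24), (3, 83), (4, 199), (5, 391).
-11/126 + (-631/756)x + (17/252)x² + (85/27)x³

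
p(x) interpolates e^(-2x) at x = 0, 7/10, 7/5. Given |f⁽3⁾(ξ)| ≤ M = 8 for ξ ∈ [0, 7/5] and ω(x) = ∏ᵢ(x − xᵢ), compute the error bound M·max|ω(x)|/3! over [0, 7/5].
343*sqrt(3)/3375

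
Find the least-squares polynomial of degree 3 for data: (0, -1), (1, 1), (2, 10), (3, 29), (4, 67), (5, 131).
-74/63 + (472/189)x + (-109/126)x² + (61/54)x³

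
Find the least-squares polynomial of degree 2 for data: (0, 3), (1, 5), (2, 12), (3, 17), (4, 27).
14/5 + (2)x + x²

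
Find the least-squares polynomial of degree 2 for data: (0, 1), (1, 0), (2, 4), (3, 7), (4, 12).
4/7 + (-17/70)x + (11/14)x²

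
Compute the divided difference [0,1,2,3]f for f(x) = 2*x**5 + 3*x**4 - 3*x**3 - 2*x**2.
65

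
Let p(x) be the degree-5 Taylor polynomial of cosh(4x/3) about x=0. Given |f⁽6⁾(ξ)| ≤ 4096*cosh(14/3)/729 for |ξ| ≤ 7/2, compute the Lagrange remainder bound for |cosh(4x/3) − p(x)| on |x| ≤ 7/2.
470596*cosh(14/3)/32805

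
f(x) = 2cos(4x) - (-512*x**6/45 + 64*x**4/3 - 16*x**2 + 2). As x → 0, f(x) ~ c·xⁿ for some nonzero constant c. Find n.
8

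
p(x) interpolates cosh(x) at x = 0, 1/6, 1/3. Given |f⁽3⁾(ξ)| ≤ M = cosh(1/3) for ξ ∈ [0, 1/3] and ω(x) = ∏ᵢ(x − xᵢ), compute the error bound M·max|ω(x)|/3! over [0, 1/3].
sqrt(3)*cosh(1/3)/5832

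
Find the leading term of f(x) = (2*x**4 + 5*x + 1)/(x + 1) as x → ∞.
2*x**3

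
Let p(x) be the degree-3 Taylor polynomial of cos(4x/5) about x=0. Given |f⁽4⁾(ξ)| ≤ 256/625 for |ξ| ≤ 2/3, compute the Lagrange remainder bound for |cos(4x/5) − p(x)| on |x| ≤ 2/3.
512/151875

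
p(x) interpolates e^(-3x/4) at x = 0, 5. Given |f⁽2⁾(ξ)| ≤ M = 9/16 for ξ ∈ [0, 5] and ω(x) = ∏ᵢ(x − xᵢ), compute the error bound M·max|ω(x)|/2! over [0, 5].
225/128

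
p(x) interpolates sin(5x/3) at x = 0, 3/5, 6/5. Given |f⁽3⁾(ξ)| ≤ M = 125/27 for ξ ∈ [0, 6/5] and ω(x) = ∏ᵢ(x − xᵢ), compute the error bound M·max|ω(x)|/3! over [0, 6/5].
sqrt(3)/27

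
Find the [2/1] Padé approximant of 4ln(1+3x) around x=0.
6*x*(x + 2)/(2*x + 1)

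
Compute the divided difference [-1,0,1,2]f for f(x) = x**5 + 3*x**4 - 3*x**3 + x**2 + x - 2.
8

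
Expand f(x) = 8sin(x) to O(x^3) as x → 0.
8*x + O(x**3)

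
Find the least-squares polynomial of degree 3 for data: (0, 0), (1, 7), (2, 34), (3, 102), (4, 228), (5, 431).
2/21 + (20/9)x + (26/21)x² + (28/9)x³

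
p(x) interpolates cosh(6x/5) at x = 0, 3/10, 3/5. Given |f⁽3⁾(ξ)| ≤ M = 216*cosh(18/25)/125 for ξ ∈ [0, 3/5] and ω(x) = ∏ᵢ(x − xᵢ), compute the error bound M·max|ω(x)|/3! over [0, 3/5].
27*sqrt(3)*cosh(18/25)/15625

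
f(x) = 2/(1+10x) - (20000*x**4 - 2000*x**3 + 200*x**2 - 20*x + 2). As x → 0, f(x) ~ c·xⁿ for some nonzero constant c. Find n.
5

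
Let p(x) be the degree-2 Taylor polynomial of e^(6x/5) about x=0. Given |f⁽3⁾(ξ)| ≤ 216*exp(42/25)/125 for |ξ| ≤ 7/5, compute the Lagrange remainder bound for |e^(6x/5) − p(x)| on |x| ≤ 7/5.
12348*exp(42/25)/15625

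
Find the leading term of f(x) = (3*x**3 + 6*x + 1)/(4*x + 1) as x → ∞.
3*x**2/4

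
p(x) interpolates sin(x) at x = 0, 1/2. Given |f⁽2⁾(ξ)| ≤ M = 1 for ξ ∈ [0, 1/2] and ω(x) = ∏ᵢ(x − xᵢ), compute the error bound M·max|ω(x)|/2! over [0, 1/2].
1/32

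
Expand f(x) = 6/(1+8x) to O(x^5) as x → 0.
6 - 48*x + 384*x**2 - 3072*x**3 + 24576*x**4 + O(x**5)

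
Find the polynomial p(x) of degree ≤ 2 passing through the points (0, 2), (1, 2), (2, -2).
-2*x**2 + 2*x + 2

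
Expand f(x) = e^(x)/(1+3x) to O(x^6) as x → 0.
1 - 2*x + 13*x**2/2 - 58*x**3/3 + 1393*x**4/24 - 10447*x**5/60 + O(x**6)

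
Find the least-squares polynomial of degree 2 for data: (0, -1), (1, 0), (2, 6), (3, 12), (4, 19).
-52/35 + (62/35)x + (6/7)x²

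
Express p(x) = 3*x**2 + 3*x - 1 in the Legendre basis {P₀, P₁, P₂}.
(3)P₁ + (2)P₂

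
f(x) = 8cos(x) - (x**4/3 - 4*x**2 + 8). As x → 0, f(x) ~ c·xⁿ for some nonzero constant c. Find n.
6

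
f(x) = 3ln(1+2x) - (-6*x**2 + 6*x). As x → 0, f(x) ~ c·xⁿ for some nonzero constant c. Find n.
3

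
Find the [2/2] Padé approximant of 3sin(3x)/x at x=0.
(9 - 189*x**2/20)/(9*x**2/20 + 1)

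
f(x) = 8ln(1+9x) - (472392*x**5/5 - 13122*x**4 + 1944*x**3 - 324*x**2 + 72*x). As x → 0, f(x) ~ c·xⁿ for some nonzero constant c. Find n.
6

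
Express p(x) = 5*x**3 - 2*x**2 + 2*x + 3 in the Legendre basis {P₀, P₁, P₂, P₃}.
(7/3)P₀ + (5)P₁ + (-4/3)P₂ + (2)P₃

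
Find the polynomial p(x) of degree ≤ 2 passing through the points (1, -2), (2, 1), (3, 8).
2*x**2 - 3*x - 1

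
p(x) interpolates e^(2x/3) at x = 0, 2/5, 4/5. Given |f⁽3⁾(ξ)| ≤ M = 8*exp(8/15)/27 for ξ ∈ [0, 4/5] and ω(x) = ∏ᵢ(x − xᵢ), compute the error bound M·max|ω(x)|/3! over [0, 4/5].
64*sqrt(3)*exp(8/15)/91125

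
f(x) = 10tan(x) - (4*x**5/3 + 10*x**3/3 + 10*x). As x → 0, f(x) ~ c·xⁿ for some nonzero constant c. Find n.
7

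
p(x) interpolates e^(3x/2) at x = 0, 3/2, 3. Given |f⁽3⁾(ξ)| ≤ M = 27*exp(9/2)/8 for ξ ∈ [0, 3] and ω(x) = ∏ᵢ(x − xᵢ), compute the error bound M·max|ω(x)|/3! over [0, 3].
27*sqrt(3)*exp(9/2)/64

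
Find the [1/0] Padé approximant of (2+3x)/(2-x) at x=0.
2*x + 1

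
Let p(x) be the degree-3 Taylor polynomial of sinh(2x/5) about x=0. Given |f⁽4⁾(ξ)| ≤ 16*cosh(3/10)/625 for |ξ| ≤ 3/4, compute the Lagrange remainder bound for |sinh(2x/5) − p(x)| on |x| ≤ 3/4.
27*cosh(3/10)/80000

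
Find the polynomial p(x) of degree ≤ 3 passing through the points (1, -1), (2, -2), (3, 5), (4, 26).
x**3 - 2*x**2 - 2*x + 2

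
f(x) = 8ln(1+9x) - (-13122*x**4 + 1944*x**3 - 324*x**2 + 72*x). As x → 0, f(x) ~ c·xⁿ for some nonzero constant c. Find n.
5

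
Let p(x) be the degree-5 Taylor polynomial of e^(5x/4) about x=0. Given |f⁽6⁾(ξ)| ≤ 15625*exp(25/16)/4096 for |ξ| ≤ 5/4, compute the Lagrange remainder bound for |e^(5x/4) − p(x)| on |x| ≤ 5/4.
48828125*exp(25/16)/2415919104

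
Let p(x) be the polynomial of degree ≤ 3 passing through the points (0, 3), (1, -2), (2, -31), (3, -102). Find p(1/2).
19/8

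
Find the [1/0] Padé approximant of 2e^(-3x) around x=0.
2 - 6*x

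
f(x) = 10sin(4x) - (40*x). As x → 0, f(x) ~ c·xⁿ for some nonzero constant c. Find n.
3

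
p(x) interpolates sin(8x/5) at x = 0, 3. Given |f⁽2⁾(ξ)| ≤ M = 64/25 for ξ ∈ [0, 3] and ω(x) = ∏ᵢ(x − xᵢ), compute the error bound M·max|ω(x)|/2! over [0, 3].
72/25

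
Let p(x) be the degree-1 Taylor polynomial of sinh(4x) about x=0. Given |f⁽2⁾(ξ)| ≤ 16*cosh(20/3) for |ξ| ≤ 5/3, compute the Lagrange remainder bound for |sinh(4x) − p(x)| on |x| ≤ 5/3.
200*cosh(20/3)/9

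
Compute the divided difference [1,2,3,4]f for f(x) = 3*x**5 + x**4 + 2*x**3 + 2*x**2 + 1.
207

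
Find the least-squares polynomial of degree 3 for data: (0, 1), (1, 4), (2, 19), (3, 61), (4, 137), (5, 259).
73/63 + (-463/378)x + (433/252)x² + (191/108)x³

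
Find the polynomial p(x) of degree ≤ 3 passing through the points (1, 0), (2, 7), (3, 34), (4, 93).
2*x**3 - 2*x**2 - x + 1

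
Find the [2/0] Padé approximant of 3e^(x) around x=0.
3*x**2/2 + 3*x + 3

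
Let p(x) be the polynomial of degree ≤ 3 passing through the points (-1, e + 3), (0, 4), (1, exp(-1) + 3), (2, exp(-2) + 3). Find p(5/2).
(-35*e + 35 + (69 - 5*e)*exp(2))*exp(-2)/16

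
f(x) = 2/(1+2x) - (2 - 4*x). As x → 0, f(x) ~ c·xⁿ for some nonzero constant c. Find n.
2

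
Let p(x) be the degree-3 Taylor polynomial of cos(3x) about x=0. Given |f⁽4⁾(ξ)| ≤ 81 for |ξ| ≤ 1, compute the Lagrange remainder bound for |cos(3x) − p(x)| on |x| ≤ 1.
27/8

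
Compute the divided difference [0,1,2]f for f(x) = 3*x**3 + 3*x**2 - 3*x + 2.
12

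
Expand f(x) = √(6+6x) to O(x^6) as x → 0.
sqrt(6) + sqrt(6)*x/2 - sqrt(6)*x**2/8 + sqrt(6)*x**3/16 - 5*sqrt(6)*x**4/128 + 7*sqrt(6)*x**5/256 + O(x**6)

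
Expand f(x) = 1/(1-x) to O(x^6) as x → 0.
1 + x + x**2 + x**3 + x**4 + x**5 + O(x**6)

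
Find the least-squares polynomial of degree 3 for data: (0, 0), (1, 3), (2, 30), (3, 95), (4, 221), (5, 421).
-5/126 + (-1627/756)x + (158/63)x² + (319/108)x³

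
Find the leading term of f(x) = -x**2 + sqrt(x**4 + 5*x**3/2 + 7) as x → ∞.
5*x/4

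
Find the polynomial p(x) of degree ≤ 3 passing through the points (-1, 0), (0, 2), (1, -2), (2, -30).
-3*x**3 - 3*x**2 + 2*x + 2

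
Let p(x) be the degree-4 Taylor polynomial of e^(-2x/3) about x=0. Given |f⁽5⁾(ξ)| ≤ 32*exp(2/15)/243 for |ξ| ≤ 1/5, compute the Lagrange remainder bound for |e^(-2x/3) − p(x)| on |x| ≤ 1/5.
4*exp(2/15)/11390625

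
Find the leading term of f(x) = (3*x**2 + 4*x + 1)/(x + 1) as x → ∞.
3*x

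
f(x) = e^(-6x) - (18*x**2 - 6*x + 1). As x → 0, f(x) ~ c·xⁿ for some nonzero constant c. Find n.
3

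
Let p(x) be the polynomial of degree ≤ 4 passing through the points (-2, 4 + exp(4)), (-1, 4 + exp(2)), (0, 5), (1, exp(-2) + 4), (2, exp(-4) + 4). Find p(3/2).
(35 + 140*exp(2) + (-5*exp(4) + 28*exp(2) + 442)*exp(4))*exp(-4)/128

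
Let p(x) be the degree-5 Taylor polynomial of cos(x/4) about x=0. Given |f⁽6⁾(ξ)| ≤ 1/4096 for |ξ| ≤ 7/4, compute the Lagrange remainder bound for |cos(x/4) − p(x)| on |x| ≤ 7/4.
117649/12079595520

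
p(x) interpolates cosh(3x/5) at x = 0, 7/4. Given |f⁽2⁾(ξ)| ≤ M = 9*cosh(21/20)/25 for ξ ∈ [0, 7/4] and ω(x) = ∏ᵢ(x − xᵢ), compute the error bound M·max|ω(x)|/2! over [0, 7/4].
441*cosh(21/20)/3200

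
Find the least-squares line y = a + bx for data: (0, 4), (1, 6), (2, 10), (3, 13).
a = 18/5, b = 31/10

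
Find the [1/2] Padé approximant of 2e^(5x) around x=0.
(10*x/3 + 2)/(25*x**2/6 - 10*x/3 + 1)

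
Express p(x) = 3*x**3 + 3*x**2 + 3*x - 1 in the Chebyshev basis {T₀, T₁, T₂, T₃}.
(1/2)T₀ + (21/4)T₁ + (3/2)T₂ + (3/4)T₃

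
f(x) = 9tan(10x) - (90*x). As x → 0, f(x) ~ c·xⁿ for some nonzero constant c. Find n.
3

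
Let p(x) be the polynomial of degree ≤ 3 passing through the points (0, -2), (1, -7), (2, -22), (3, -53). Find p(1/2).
-29/8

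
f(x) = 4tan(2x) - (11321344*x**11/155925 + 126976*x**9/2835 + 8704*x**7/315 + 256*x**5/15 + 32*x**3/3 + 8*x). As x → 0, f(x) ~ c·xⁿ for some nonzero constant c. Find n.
13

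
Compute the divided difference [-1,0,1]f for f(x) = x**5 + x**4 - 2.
1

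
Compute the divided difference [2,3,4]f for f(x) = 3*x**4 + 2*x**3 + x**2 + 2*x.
184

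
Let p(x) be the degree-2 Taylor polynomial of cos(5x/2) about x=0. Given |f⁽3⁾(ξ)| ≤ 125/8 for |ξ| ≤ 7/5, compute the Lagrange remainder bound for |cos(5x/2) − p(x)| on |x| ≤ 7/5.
343/48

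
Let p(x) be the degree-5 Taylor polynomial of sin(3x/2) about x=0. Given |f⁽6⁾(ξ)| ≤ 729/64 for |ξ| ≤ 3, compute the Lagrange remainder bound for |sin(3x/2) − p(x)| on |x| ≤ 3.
59049/5120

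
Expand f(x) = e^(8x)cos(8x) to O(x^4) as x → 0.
1 + 8*x - 512*x**3/3 + O(x**4)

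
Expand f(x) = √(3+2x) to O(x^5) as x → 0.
sqrt(3) + sqrt(3)*x/3 - sqrt(3)*x**2/18 + sqrt(3)*x**3/54 - 5*sqrt(3)*x**4/648 + O(x**5)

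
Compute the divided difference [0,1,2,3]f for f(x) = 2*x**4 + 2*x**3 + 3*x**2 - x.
14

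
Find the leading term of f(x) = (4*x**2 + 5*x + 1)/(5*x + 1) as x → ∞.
4*x/5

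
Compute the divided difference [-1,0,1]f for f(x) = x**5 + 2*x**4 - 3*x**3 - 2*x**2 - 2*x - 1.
0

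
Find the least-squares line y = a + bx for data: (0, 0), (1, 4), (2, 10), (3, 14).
a = -1/5, b = 24/5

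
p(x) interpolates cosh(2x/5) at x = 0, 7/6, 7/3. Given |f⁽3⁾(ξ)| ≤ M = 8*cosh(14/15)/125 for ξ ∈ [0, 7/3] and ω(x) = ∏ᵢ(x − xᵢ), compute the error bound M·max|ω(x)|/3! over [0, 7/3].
343*sqrt(3)*cosh(14/15)/91125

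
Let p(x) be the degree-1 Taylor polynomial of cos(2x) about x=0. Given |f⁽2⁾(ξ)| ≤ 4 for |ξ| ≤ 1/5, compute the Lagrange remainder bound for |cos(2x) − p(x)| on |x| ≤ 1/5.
2/25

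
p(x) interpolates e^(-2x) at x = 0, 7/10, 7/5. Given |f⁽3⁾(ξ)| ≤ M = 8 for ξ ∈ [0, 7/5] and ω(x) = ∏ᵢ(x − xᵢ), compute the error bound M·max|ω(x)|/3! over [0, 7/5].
343*sqrt(3)/3375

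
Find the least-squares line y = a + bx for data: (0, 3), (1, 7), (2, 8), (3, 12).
a = 33/10, b = 14/5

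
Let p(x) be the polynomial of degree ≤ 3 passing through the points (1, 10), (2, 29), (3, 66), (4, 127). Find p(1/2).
43/8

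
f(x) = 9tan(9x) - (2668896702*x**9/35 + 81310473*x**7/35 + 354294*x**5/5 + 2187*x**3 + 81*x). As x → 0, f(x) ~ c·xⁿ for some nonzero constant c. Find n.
11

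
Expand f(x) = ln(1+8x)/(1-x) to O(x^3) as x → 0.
8*x - 24*x**2 + O(x**3)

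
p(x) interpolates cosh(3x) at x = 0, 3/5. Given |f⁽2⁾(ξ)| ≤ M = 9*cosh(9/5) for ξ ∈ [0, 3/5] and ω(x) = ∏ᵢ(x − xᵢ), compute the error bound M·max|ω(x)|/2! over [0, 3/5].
81*cosh(9/5)/200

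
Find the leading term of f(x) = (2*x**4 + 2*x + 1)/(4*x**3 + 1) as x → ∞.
x/2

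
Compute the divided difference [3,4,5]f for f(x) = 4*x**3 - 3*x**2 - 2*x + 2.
45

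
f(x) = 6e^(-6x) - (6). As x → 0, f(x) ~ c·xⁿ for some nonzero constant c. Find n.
1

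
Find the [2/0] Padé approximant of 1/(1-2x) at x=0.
4*x**2 + 2*x + 1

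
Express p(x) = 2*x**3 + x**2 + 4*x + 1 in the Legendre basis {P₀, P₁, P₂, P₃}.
(4/3)P₀ + (26/5)P₁ + (2/3)P₂ + (4/5)P₃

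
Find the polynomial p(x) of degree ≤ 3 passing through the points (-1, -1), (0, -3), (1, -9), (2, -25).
-x**3 - 2*x**2 - 3*x - 3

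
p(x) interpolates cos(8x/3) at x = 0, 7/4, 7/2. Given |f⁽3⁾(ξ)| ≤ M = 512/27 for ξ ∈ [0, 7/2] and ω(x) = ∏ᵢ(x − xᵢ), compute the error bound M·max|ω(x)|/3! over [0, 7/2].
2744*sqrt(3)/729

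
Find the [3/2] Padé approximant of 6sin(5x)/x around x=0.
(30 - 175*x**2/2)/(5*x**2/4 + 1)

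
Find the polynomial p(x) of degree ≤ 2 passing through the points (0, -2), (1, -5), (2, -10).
-x**2 - 2*x - 2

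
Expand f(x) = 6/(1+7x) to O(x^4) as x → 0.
6 - 42*x + 294*x**2 - 2058*x**3 + O(x**4)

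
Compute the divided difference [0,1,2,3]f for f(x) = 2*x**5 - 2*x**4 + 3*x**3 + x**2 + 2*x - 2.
41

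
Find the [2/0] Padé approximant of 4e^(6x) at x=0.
72*x**2 + 24*x + 4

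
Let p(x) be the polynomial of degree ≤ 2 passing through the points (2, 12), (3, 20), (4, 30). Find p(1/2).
15/4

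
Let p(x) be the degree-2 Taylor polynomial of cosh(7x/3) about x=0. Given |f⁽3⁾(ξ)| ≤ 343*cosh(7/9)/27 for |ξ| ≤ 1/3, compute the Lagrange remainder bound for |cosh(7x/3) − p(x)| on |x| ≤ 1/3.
343*cosh(7/9)/4374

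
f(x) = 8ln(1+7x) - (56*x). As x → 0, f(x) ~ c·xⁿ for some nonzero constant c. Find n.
2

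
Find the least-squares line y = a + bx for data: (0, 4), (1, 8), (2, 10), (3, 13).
a = 22/5, b = 29/10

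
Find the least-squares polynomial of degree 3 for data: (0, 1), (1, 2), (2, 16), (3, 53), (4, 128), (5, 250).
125/126 + (-119/108)x + (29/126)x² + (215/108)x³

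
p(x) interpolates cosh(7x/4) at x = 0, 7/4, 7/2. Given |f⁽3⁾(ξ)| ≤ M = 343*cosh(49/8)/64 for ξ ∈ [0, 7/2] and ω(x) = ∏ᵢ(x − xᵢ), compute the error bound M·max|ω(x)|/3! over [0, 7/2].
117649*sqrt(3)*cosh(49/8)/110592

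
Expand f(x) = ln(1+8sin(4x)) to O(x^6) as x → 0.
32*x - 512*x**2 + 32512*x**3/3 - 778240*x**4/3 + 19870720*x**5/3 + O(x**6)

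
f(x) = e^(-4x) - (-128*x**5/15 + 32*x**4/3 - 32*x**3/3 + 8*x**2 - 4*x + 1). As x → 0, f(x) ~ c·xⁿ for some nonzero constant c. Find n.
6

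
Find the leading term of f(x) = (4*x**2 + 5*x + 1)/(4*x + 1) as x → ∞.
x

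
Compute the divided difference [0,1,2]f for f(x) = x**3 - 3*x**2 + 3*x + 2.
0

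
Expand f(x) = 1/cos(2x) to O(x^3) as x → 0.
1 + 2*x**2 + O(x**3)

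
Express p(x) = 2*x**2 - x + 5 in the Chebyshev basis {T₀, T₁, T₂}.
(6)T₀ - T₁ + T₂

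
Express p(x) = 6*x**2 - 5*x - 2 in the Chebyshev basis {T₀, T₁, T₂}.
T₀ + (-5)T₁ + (3)T₂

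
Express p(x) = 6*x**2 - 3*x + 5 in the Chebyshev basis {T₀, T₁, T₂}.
(8)T₀ + (-3)T₁ + (3)T₂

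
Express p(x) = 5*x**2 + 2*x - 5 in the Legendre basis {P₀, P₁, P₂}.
(-10/3)P₀ + (2)P₁ + (10/3)P₂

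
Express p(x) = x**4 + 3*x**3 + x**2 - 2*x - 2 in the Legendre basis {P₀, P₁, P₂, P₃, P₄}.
(-22/15)P₀ + (-1/5)P₁ + (26/21)P₂ + (6/5)P₃ + (8/35)P₄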